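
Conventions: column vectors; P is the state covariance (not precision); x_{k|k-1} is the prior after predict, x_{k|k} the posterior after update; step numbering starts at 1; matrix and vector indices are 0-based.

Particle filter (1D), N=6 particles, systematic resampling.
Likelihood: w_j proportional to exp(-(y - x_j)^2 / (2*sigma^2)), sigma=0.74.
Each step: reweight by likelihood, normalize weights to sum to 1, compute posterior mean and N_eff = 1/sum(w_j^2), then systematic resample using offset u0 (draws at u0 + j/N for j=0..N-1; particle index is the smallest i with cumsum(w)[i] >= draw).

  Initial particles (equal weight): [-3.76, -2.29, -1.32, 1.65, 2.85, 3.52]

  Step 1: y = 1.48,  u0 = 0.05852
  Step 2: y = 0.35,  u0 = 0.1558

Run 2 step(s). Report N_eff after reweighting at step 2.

N_eff = 5.0309

step 1: w=[0.0000, 0.0000, 0.0007, 0.8273, 0.1531, 0.0190]  mean=1.8672  Neff=1.4121  idx=[3, 3, 3, 3, 3, 4]
step 2: w=[0.1994, 0.1994, 0.1994, 0.1994, 0.1994, 0.0031]  mean=1.6537  Neff=5.0309  idx=[0, 1, 2, 3, 4, 4]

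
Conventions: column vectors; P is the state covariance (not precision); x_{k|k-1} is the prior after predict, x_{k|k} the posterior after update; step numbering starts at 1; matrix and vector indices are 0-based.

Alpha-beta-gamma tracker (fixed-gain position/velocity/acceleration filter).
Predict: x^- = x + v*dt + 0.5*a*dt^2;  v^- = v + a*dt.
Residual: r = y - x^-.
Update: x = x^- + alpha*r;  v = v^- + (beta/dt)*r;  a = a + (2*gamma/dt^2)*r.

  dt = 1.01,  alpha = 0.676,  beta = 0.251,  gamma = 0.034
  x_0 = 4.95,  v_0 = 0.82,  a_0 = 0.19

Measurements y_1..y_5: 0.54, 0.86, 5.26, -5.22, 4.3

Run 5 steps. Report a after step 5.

step 1: x_pred=5.8751  r=-5.3351  x^+=2.2686  v^+=-0.3140  a^+=-0.1656
step 2: x_pred=1.8670  r=-1.0070  x^+=1.1863  v^+=-0.7315  a^+=-0.2328
step 3: x_pred=0.3287  r=4.9313  x^+=3.6623  v^+=0.2589  a^+=0.0960
step 4: x_pred=3.9727  r=-9.1927  x^+=-2.2416  v^+=-1.9287  a^+=-0.5168
step 5: x_pred=-4.4532  r=8.7532  x^+=1.4640  v^+=-0.2754  a^+=0.0667

a_post = 0.0667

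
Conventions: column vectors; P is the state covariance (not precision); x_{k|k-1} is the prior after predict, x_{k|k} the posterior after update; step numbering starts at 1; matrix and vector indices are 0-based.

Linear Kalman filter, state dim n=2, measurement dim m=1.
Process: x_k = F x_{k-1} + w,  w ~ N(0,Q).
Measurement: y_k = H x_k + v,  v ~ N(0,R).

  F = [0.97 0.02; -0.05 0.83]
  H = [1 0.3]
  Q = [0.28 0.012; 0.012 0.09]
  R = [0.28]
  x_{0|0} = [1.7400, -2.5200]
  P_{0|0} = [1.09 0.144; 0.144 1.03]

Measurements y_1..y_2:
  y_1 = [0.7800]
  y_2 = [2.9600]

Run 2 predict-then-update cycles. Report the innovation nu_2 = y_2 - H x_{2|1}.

step 1: x^-=[1.6374, -2.1786]  P^-=[1.3116 0.0920; 0.0920 0.7903]  S=[1.7179]  K=[0.7795; 0.1916]  nu=[-0.2038]  x^+=[1.4785, -2.2176]  P^+=[0.2676 -0.1645; -0.1645 0.7273]
step 2: x^-=[1.3898, -1.9146]  P^-=[0.5257 -0.1212; -0.1212 0.6054]  S=[0.7875]  K=[0.6214; 0.0767]  nu=[2.1446]  x^+=[2.7225, -1.7501]  P^+=[0.2216 -0.1587; -0.1587 0.6007]

innov = [2.1446]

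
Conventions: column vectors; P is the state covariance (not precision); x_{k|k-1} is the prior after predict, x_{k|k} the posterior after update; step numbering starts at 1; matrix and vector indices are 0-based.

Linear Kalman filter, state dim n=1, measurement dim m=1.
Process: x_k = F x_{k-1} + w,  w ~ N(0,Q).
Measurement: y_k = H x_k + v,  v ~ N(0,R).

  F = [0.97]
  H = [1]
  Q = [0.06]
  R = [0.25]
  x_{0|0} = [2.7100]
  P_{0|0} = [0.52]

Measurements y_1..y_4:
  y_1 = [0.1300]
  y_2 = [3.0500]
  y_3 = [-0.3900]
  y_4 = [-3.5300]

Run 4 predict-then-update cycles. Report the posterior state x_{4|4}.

x_post = [-0.7916]

step 1: x^-=[2.6287]  P^-=[0.5493]  S=[0.7993]  K=[0.6872]  nu=[-2.4987]  x^+=[0.9116]  P^+=[0.1718]
step 2: x^-=[0.8842]  P^-=[0.2216]  S=[0.4716]  K=[0.4699]  nu=[2.1658]  x^+=[1.9020]  P^+=[0.1175]
step 3: x^-=[1.8450]  P^-=[0.1705]  S=[0.4205]  K=[0.4055]  nu=[-2.2350]  x^+=[0.9386]  P^+=[0.1014]
step 4: x^-=[0.9105]  P^-=[0.1554]  S=[0.4054]  K=[0.3833]  nu=[-4.4405]  x^+=[-0.7916]  P^+=[0.0958]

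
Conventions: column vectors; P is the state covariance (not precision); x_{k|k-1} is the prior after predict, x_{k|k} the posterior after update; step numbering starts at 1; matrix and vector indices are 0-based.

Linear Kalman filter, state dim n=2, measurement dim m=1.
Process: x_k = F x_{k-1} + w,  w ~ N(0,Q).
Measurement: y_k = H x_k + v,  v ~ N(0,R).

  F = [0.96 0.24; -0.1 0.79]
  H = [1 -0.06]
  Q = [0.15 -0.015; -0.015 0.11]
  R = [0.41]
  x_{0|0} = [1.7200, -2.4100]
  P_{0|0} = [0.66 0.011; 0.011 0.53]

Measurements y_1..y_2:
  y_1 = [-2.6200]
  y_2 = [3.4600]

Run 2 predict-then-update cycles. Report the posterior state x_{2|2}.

step 1: x^-=[1.0728, -2.0759]  P^-=[0.7939 0.0302; 0.0302 0.4456]  S=[1.2018]  K=[0.6590; 0.0029]  nu=[-3.8174]  x^+=[-1.4429, -2.0869]  P^+=[0.2719 0.0279; 0.0279 0.4456]
step 2: x^-=[-1.8861, -1.5044]  P^-=[0.4391 0.0639; 0.0639 0.3864]  S=[0.8428]  K=[0.5164; 0.0483]  nu=[5.2558]  x^+=[0.8282, -1.2505]  P^+=[0.2143 0.0429; 0.0429 0.3845]

x_post = [0.8282, -1.2505]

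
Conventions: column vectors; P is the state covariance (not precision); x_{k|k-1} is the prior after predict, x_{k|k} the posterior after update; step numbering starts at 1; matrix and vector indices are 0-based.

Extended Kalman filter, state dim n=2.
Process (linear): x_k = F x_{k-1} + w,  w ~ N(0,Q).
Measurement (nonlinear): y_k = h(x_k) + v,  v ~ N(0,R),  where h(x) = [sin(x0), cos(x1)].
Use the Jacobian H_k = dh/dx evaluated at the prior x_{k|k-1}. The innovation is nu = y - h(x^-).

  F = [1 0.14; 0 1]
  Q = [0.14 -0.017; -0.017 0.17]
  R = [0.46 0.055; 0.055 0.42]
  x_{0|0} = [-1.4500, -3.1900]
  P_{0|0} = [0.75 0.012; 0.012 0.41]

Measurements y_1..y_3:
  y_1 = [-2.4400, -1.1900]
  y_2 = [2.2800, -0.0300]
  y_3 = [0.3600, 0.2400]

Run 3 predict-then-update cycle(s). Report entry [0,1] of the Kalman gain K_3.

K[0,1] = 0.0882

step 1: x^-=[-1.8966, -3.1900]  P^-=[0.9014 0.0524; 0.0524 0.5800]  H_jac=[-0.3201 0.0000; 0.0000 -0.0484]  S=[0.5523 0.0558; 0.0558 0.4214]  K=[-0.5288 0.0640; -0.0240 -0.0634]  nu=[-1.4926, -0.1912]  x^+=[-1.1195, -3.1421]  P^+=[0.7490 0.0453; 0.0453 0.5778]
step 2: x^-=[-1.5594, -3.1421]  P^-=[0.9130 0.1092; 0.1092 0.7478]  H_jac=[0.0114 0.0000; 0.0000 -0.0005]  S=[0.4601 0.0550; 0.0550 0.4200]  K=[0.0229 -0.0031; 0.0029 -0.0013]  nu=[3.2799, 0.9700]  x^+=[-1.4873, -3.1340]  P^+=[0.9128 0.1092; 0.1092 0.7478]
step 3: x^-=[-1.9261, -3.1340]  P^-=[1.0980 0.1969; 0.1969 0.9178]  H_jac=[-0.3478 0.0000; 0.0000 0.0076]  S=[0.5929 0.0545; 0.0545 0.4201]  K=[-0.6523 0.0882; -0.1185 0.0319]  nu=[1.2976, 1.2400]  x^+=[-2.6632, -3.2482]  P^+=[0.8487 0.1516; 0.1516 0.9095]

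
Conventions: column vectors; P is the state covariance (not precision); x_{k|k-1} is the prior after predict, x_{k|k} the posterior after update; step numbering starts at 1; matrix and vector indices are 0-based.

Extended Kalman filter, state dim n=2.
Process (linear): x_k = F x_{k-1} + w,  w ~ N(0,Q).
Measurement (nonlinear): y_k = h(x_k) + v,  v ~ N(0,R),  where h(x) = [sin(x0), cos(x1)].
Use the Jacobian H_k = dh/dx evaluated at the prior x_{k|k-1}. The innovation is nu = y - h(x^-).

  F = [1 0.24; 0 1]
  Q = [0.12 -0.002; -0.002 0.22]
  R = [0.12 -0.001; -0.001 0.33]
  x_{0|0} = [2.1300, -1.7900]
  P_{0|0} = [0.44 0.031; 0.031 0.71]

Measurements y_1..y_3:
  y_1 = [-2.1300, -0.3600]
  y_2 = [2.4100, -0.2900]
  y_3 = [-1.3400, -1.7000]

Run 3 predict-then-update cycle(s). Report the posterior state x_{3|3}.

x_post = [-0.7556, -2.8319]

step 1: x^-=[1.7004, -1.7900]  P^-=[0.6158 0.1994; 0.1994 0.9300]  H_jac=[-0.1292 0.0000; 0.0000 0.9761]  S=[0.1303 -0.0262; -0.0262 1.2160]  K=[-0.5812 0.1476; -0.0482 0.7455]  nu=[-3.1216, -0.1425]  x^+=[3.4937, -1.7459]  P^+=[0.5408 0.0505; 0.0505 0.2521]
step 2: x^-=[3.0747, -1.7459]  P^-=[0.6996 0.1090; 0.1090 0.4721]  H_jac=[-0.9978 0.0000; 0.0000 0.9847]  S=[0.8164 -0.1081; -0.1081 0.7877]  K=[-0.8524 0.0193; -0.0561 0.5824]  nu=[2.3431, -0.1158]  x^+=[1.0752, -1.9448]  P^+=[0.1025 0.0073; 0.0073 0.1952]
step 3: x^-=[0.6085, -1.9448]  P^-=[0.2373 0.0522; 0.0522 0.4152]  H_jac=[0.8205 0.0000; 0.0000 0.9309]  S=[0.2798 0.0389; 0.0389 0.6898]  K=[0.6916 0.0315; 0.0758 0.5561]  nu=[-1.9116, -1.3347]  x^+=[-0.7556, -2.8319]  P^+=[0.1011 0.0104; 0.0104 0.1970]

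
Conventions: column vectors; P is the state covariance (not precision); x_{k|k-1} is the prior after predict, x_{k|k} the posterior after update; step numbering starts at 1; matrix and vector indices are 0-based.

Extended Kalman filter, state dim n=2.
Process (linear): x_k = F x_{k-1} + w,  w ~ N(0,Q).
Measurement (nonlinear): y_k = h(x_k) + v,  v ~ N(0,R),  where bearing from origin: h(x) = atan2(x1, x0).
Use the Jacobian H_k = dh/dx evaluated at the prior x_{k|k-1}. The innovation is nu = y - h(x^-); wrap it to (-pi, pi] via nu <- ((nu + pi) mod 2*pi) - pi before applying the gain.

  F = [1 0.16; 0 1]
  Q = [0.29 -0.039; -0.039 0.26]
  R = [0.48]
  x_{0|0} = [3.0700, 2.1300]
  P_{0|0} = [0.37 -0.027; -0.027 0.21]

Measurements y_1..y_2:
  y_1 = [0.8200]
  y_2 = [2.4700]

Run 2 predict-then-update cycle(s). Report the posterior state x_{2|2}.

step 1: x^-=[3.4108, 2.1300]  P^-=[0.6567 -0.0324; -0.0324 0.4700]  H_jac=[-0.1317 0.2109]  S=[0.5141]  K=[-0.1816; 0.2011]  nu=[0.2618]  x^+=[3.3633, 2.1827]  P^+=[0.6398 -0.0136; -0.0136 0.4492]
step 2: x^-=[3.7125, 2.1827]  P^-=[0.9369 0.0192; 0.0192 0.7092]  H_jac=[-0.1177 0.2002]  S=[0.5205]  K=[-0.2044; 0.2684]  nu=[1.9385]  x^+=[3.3162, 2.7029]  P^+=[0.9152 0.0478; 0.0478 0.6717]

x_post = [3.3162, 2.7029]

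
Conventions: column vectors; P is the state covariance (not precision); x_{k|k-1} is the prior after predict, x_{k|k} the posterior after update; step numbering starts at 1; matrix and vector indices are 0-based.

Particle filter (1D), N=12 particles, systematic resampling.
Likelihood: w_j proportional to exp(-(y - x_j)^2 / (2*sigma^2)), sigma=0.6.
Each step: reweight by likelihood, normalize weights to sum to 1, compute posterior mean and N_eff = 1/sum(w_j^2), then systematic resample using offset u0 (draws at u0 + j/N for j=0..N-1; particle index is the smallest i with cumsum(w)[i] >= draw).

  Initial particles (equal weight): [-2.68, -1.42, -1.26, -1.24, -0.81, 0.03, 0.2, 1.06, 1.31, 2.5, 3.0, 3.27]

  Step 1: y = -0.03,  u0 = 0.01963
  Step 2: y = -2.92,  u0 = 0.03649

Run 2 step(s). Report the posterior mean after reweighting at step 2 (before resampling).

step 1: w=[0.0000, 0.0232, 0.0415, 0.0444, 0.1456, 0.3373, 0.3150, 0.0651, 0.0280, 0.0000, 0.0000, 0.0000]  mean=-0.0792  Neff=4.1083  idx=[1, 3, 4, 5, 5, 5, 5, 6, 6, 6, 6, 7]
step 2: w=[0.6670, 0.3012, 0.0313, 0.0001, 0.0001, 0.0001, 0.0001, 0.0000, 0.0000, 0.0000, 0.0000, 0.0000]  mean=-1.3460  Neff=1.8634  idx=[0, 0, 0, 0, 0, 0, 0, 0, 1, 1, 1, 1]

post_mean = -1.3460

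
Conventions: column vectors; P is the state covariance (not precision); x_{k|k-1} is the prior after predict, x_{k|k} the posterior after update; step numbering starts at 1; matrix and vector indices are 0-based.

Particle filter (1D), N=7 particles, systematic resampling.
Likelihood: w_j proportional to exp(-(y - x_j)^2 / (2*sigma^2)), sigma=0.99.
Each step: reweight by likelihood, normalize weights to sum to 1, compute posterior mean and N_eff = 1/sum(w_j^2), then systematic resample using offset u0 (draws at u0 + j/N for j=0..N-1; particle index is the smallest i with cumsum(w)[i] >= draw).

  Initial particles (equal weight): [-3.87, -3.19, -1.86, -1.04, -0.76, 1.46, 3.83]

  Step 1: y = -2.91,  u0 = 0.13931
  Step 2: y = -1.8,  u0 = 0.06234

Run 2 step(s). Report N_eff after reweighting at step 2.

step 1: w=[0.2584, 0.3973, 0.2356, 0.0695, 0.0391, 0.0000, 0.0000]  mean=-2.8078  Neff=3.4900  idx=[0, 1, 1, 1, 2, 2, 4]
step 2: w=[0.0295, 0.0981, 0.0981, 0.0981, 0.2624, 0.2624, 0.1514]  mean=-2.1443  Neff=5.2534  idx=[1, 2, 4, 4, 5, 5, 6]

N_eff = 5.2534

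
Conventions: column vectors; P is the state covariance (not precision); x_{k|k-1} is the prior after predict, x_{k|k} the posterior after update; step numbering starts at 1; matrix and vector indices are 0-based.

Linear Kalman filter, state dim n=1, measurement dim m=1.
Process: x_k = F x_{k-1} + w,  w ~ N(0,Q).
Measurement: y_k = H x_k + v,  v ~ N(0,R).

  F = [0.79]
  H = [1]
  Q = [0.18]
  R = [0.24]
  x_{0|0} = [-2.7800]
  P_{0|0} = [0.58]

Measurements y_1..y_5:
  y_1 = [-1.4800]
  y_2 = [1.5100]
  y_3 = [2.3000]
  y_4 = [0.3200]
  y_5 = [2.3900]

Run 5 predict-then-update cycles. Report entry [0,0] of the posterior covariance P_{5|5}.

step 1: x^-=[-2.1962]  P^-=[0.5420]  S=[0.7820]  K=[0.6931]  nu=[0.7162]  x^+=[-1.6998]  P^+=[0.1663]
step 2: x^-=[-1.3429]  P^-=[0.2838]  S=[0.5238]  K=[0.5418]  nu=[2.8529]  x^+=[0.2029]  P^+=[0.1300]
step 3: x^-=[0.1603]  P^-=[0.2612]  S=[0.5012]  K=[0.5211]  nu=[2.1397]  x^+=[1.2753]  P^+=[0.1251]
step 4: x^-=[1.0075]  P^-=[0.2581]  S=[0.4981]  K=[0.5181]  nu=[-0.6875]  x^+=[0.6513]  P^+=[0.1243]
step 5: x^-=[0.5145]  P^-=[0.2576]  S=[0.4976]  K=[0.5177]  nu=[1.8755]  x^+=[1.4854]  P^+=[0.1242]

P_post[0,0] = 0.1242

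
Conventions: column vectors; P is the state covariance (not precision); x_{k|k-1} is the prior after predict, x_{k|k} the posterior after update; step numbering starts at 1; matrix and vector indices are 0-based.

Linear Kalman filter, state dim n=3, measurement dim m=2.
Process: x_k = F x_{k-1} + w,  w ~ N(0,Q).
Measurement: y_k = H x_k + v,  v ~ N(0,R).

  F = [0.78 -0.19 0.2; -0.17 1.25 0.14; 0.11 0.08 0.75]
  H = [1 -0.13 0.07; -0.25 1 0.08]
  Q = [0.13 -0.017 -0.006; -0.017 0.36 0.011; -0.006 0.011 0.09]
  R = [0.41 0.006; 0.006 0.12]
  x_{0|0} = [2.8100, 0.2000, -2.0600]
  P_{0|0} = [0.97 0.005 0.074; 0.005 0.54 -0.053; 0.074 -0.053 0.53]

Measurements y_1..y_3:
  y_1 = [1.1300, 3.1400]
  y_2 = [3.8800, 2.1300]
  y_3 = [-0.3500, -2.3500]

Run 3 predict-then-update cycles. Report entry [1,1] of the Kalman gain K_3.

K[1,1] = 0.7950

step 1: x^-=[1.7418, -0.5161, -1.2199]  P^-=[0.7865 -0.2603 0.2003; -0.2603 1.2180 0.0446; 0.2003 0.0446 0.4093]  S=[1.3140 -0.6002; -0.6002 1.5190]  K=[0.6130 -0.0480; 0.0863 0.8811; 0.2173 0.1038]  nu=[-0.5935, 4.1891]  x^+=[1.1769, 3.1237, -0.9142]  P^+=[0.2538 0.0562 0.0648; 0.0562 0.1202 0.0013; 0.0648 0.0013 0.3579]
step 2: x^-=[0.1416, 3.5766, -0.3063]  P^-=[0.3066 -0.0074 0.1092; -0.0074 0.5356 0.0568; 0.1092 0.0568 0.3070]  S=[0.7433 -0.1360; -0.1360 0.6852]  K=[0.4191 -0.0267; 0.0482 0.8006; 0.1871 0.1161]  nu=[4.2248, -1.3867]  x^+=[1.9494, 2.6699, 0.3231]  P^+=[0.1725 0.0377 0.0589; 0.0377 0.1052 0.0076; 0.0589 0.0076 0.2777]
step 3: x^-=[1.0778, 3.0513, 0.6703]  P^-=[0.2565 -0.0130 0.0852; -0.0130 0.5186 0.0527; 0.0852 0.0527 0.2603]  S=[0.6908 -0.1290; -0.1290 0.6678]  K=[0.3762 -0.0325; 0.0374 0.7950; 0.1602 0.1091]  nu=[-1.0781, -5.1854]  x^+=[0.8410, -1.1114, -0.0682]  P^+=[0.1548 0.0330 0.0506; 0.0330 0.1033 0.0076; 0.0506 0.0076 0.2391]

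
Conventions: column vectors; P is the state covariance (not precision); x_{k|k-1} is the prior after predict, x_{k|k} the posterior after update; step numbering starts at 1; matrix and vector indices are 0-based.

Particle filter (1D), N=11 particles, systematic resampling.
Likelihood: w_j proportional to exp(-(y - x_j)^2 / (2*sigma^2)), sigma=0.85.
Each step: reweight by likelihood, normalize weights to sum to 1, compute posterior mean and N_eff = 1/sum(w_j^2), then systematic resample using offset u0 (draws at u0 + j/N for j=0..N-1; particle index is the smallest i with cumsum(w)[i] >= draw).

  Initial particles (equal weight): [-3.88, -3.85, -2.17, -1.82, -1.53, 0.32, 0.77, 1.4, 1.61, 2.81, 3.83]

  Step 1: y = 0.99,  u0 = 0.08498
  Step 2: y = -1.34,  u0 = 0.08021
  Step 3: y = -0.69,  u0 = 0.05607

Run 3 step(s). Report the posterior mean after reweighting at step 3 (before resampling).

post_mean = 0.4062

step 1: w=[0.0000, 0.0000, 0.0003, 0.0012, 0.0035, 0.2107, 0.2780, 0.2559, 0.2203, 0.0290, 0.0011]  mean=1.0718  Neff=4.2280  idx=[5, 5, 6, 6, 6, 7, 7, 7, 8, 8, 9]
step 2: w=[0.3255, 0.3255, 0.1006, 0.1006, 0.1006, 0.0121, 0.0121, 0.0121, 0.0053, 0.0053, 0.0000]  mean=0.5089  Neff=4.1184  idx=[0, 0, 0, 1, 1, 1, 1, 2, 3, 4, 7]
step 3: w=[0.1178, 0.1178, 0.1178, 0.1178, 0.1178, 0.1178, 0.1178, 0.0546, 0.0546, 0.0546, 0.0116]  mean=0.4062  Neff=9.4146  idx=[0, 1, 2, 2, 3, 4, 5, 5, 6, 7, 9]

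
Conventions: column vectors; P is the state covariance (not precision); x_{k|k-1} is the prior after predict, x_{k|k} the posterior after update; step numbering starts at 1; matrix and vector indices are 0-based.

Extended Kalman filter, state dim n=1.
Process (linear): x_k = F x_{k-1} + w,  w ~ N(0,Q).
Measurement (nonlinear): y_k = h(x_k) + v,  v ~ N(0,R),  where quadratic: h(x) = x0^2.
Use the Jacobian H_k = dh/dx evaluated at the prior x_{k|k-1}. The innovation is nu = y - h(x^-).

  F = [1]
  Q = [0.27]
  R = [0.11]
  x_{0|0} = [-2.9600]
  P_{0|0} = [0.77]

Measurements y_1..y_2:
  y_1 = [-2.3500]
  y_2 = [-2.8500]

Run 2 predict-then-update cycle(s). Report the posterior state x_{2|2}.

step 1: x^-=[-2.9600]  P^-=[1.0400]  H_jac=[-5.9200]  S=[36.5583]  K=[-0.1684]  nu=[-11.1116]  x^+=[-1.0887]  P^+=[0.0031]
step 2: x^-=[-1.0887]  P^-=[0.2731]  H_jac=[-2.1774]  S=[1.4049]  K=[-0.4233]  nu=[-4.0352]  x^+=[0.6195]  P^+=[0.0214]

x_post = [0.6195]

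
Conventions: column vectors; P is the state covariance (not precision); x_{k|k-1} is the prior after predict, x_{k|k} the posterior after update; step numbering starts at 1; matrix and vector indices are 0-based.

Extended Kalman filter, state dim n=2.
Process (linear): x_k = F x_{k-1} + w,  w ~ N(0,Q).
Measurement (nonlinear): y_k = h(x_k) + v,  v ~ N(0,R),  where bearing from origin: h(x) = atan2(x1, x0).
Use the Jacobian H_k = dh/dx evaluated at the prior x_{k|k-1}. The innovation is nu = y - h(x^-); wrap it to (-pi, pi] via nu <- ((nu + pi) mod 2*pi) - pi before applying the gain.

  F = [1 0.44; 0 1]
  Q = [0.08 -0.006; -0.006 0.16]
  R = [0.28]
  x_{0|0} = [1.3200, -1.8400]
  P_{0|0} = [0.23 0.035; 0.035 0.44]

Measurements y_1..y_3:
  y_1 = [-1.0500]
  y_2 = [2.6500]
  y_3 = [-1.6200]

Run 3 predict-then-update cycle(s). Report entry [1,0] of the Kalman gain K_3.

step 1: x^-=[0.5104, -1.8400]  P^-=[0.4260 0.2226; 0.2226 0.6000]  H_jac=[0.5046 0.1400]  S=[0.4317]  K=[0.5702; 0.4548]  nu=[0.2502]  x^+=[0.6531, -1.7262]  P^+=[0.2856 0.1107; 0.1107 0.5107]
step 2: x^-=[-0.1065, -1.7262]  P^-=[0.5619 0.3294; 0.3294 0.6707]  H_jac=[0.5771 -0.0356]  S=[0.4545]  K=[0.6878; 0.3657]  nu=[-2.0008]  x^+=[-1.4825, -2.4580]  P^+=[0.3469 0.2151; 0.2151 0.6099]
step 3: x^-=[-2.5640, -2.4580]  P^-=[0.7343 0.4774; 0.4774 0.7699]  H_jac=[0.1948 -0.2032]  S=[0.3019]  K=[0.1525; -0.2102]  nu=[0.7573]  x^+=[-2.4485, -2.6172]  P^+=[0.7273 0.4871; 0.4871 0.7566]

K[1,0] = -0.2102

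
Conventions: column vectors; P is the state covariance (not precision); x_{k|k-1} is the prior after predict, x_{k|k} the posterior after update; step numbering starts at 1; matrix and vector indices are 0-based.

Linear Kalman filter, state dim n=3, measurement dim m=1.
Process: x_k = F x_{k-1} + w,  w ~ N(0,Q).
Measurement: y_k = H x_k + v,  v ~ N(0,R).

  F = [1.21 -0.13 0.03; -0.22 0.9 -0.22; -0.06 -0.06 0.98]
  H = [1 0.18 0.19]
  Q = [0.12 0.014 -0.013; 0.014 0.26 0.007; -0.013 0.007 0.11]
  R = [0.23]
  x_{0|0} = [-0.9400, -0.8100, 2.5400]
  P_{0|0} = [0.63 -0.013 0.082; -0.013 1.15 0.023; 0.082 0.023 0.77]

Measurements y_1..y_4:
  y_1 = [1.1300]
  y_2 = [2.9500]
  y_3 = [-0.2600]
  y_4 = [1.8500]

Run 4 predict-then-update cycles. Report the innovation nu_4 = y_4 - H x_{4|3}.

step 1: x^-=[-0.9559, -1.0810, 2.5942]  P^-=[1.0724 -0.3290 0.0678; -0.3290 1.2632 -0.2083; 0.0678 -0.2083 0.8435]  S=[1.2669]  K=[0.8099; -0.1114; 0.1505]  nu=[1.7876]  x^+=[0.4919, -1.2802, 2.8631]  P^+=[0.2414 -0.2146 -0.0865; -0.2146 1.2475 -0.1870; -0.0865 -0.1870 0.8148]
step 2: x^-=[0.8475, -1.8903, 2.8532]  P^-=[0.5579 -0.4283 -0.0612; -0.4283 1.4723 -0.3740; -0.0612 -0.3740 0.9285]  S=[0.6661]  K=[0.7044; -0.3518; 0.0719]  nu=[1.9006]  x^+=[2.1862, -2.5588, 2.9898]  P^+=[0.2274 -0.2632 -0.0949; -0.2632 1.3899 -0.3572; -0.0949 -0.3572 0.9251]
step 3: x^-=[3.0677, -3.4417, 2.9523]  P^-=[0.5560 -0.5034 -0.0407; -0.5034 1.6781 -0.5543; -0.0407 -0.5543 1.0555]  S=[0.6439]  K=[0.7108; -0.4763; 0.0933]  nu=[-3.2691]  x^+=[0.7441, -1.8847, 2.6472]  P^+=[0.2307 -0.2854 -0.0834; -0.2854 1.5320 -0.5257; -0.0834 -0.5257 1.0499]
step 4: x^-=[1.2247, -2.4423, 2.6627]  P^-=[0.5724 -0.5591 0.0007; -0.5591 1.8760 -0.7411; 0.0007 -0.7411 1.1943]  S=[0.6547]  K=[0.7209; -0.5532; 0.1440]  nu=[0.5590]  x^+=[1.6277, -2.7515, 2.7432]  P^+=[0.2322 -0.2980 -0.0672; -0.2980 1.6757 -0.6890; -0.0672 -0.6890 1.1807]

innov = [0.5590]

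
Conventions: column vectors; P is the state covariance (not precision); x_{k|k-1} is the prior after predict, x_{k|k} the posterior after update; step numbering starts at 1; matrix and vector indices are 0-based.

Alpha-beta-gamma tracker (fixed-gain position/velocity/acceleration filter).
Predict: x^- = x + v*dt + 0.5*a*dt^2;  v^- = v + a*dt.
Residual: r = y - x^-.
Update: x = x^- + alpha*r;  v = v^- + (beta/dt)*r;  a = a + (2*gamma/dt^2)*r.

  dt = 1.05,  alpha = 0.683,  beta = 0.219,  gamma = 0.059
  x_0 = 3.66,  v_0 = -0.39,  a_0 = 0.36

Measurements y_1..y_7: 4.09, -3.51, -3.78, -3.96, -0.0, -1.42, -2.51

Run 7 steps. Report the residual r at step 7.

resid = -0.5154

step 1: x_pred=3.4489  r=0.6410  x^+=3.8868  v^+=0.1217  a^+=0.4286
step 2: x_pred=4.2508  r=-7.7608  x^+=-1.0498  v^+=-1.0469  a^+=-0.4020
step 3: x_pred=-2.3707  r=-1.4093  x^+=-3.3333  v^+=-1.7630  a^+=-0.5529
step 4: x_pred=-5.4892  r=1.5292  x^+=-4.4448  v^+=-2.0246  a^+=-0.3892
step 5: x_pred=-6.7851  r=6.7851  x^+=-2.1509  v^+=-1.0180  a^+=0.3370
step 6: x_pred=-3.0341  r=1.6141  x^+=-1.9317  v^+=-0.3275  a^+=0.5098
step 7: x_pred=-1.9946  r=-0.5154  x^+=-2.3466  v^+=0.1002  a^+=0.4546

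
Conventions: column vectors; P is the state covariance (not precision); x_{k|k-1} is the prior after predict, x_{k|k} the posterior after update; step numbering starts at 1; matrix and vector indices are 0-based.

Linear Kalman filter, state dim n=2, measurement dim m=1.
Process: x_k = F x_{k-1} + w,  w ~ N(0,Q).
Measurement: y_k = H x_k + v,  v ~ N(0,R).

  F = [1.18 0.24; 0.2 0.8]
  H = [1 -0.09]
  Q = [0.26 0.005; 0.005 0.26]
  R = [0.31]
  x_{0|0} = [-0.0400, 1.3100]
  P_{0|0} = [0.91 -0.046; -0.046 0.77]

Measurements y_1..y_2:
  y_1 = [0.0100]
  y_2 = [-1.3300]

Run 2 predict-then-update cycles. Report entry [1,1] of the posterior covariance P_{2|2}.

step 1: x^-=[0.2672, 1.0400]  P^-=[1.5454 0.3220; 0.3220 0.7745]  S=[1.8037]  K=[0.8407; 0.1399]  nu=[-0.1636]  x^+=[0.1297, 1.0171]  P^+=[0.2705 0.1099; 0.1099 0.7392]
step 2: x^-=[0.3971, 0.8396]  P^-=[0.7415 0.3198; 0.3198 0.7791]  S=[1.0002]  K=[0.7125; 0.2496]  nu=[-1.6515]  x^+=[-0.7797, 0.4274]  P^+=[0.2337 0.1419; 0.1419 0.7168]

P_post[1,1] = 0.7168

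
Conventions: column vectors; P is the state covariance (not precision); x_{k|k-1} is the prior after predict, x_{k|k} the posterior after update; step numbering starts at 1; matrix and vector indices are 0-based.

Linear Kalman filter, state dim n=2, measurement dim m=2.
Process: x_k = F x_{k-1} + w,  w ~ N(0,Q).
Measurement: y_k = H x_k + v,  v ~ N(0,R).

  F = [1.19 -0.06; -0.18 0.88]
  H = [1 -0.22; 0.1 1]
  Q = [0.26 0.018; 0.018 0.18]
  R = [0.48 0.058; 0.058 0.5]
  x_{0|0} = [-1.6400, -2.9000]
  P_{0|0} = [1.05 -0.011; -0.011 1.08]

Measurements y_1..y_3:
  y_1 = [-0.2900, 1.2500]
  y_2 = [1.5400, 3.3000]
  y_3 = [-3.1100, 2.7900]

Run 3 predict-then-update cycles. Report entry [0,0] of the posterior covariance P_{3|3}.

step 1: x^-=[-1.7776, -2.2568]  P^-=[1.7524 -0.2756; -0.2756 1.0539]  S=[2.4046 -0.2681; -0.2681 1.5163]  K=[0.7616 0.0685; -0.1383 0.6524]  nu=[0.9911, 3.6846]  x^+=[-0.7704, 0.0100]  P^+=[0.3785 0.0406; 0.0406 0.3141]
step 2: x^-=[-0.9174, 0.1475]  P^-=[0.7913 -0.0367; -0.0367 0.4227]  S=[1.3079 0.0082; 0.0082 0.9232]  K=[0.6109 0.0405; -0.1020 0.4547]  nu=[2.4898, 3.2443]  x^+=[0.7351, 1.3687]  P^+=[0.3012 0.0256; 0.0256 0.2189]
step 3: x^-=[0.7926, 1.0722]  P^-=[0.6837 -0.0310; -0.0310 0.3512]  S=[1.1943 0.0188; 0.0188 0.8518]  K=[0.5777 0.0311; -0.0971 0.4108]  nu=[-3.6667, 1.6386]  x^+=[-1.2746, 2.1014]  P^+=[0.2836 0.0207; 0.0207 0.1977]

P_post[0,0] = 0.2836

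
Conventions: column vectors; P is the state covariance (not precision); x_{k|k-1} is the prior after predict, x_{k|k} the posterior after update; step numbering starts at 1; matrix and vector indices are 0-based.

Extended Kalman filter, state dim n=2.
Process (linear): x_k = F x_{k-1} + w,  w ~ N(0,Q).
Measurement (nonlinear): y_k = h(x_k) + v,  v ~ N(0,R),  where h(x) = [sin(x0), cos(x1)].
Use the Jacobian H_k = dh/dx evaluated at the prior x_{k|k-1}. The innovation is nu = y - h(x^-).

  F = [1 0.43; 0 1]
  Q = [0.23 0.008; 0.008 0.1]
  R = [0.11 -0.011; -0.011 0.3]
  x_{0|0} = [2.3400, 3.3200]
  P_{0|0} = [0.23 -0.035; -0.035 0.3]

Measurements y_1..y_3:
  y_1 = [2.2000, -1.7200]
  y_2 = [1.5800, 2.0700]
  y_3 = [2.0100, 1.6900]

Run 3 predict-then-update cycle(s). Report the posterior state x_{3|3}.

step 1: x^-=[3.7676, 3.3200]  P^-=[0.4854 0.1020; 0.1020 0.4000]  H_jac=[-0.8104 0.0000; 0.0000 0.1775]  S=[0.4287 -0.0257; -0.0257 0.3126]  K=[-0.9184 -0.0175; -0.1801 0.2123]  nu=[2.7859, -0.7359]  x^+=[1.2218, 2.6621]  P^+=[0.1244 0.0273; 0.0273 0.3700]
step 2: x^-=[2.3665, 2.6621]  P^-=[0.4464 0.1944; 0.1944 0.4700]  H_jac=[-0.7143 0.0000; 0.0000 -0.4613]  S=[0.3378 0.0531; 0.0531 0.4000]  K=[-0.9281 -0.1011; -0.3330 -0.4979]  nu=[0.8802, 2.9572]  x^+=[1.2506, 0.8966]  P^+=[0.1414 0.0436; 0.0436 0.3158]
step 3: x^-=[1.6361, 0.8966]  P^-=[0.4673 0.1874; 0.1874 0.4158]  H_jac=[-0.0653 0.0000; 0.0000 -0.7812]  S=[0.1120 -0.0014; -0.0014 0.5538]  K=[-0.2759 -0.2651; -0.1168 -0.5869]  nu=[1.0121, 1.0658]  x^+=[1.0744, 0.1529]  P^+=[0.4200 0.0979; 0.0979 0.2237]

x_post = [1.0744, 0.1529]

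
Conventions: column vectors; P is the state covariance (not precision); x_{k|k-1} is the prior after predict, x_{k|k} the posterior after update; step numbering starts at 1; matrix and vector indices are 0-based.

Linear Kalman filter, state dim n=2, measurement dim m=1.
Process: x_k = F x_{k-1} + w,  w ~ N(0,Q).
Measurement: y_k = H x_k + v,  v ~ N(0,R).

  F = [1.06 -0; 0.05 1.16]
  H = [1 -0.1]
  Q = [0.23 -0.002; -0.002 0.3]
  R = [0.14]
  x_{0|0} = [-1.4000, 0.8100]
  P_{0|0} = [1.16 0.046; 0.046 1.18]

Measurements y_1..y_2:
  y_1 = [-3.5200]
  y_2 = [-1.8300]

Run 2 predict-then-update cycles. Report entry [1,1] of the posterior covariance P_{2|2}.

step 1: x^-=[-1.4840, 0.8696]  P^-=[1.5334 0.1160; 0.1160 1.8960]  S=[1.6691]  K=[0.9117; -0.0441]  nu=[-1.9490]  x^+=[-3.2610, 0.9555]  P^+=[0.1460 0.1831; 0.1831 1.8928]
step 2: x^-=[-3.4566, 0.9453]  P^-=[0.3940 0.2309; 0.2309 2.8686]  S=[0.5165]  K=[0.7181; -0.1084]  nu=[1.7212]  x^+=[-2.2206, 0.7588]  P^+=[0.1276 0.2711; 0.2711 2.8625]

P_post[1,1] = 2.8625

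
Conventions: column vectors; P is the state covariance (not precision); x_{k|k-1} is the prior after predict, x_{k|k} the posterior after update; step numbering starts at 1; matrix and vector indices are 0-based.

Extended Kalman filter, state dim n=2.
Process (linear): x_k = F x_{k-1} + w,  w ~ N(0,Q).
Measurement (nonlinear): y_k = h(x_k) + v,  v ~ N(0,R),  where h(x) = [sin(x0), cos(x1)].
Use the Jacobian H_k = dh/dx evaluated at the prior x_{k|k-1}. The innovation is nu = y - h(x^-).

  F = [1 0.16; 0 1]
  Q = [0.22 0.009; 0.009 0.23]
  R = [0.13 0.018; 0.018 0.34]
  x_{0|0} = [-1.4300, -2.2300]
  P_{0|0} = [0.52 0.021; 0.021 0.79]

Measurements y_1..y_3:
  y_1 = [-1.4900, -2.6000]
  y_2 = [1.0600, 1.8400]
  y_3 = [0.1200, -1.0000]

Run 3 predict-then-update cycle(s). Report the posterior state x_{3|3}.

step 1: x^-=[-1.7868, -2.2300]  P^-=[0.7669 0.1564; 0.1564 1.0200]  H_jac=[-0.2143 0.0000; 0.0000 0.7905]  S=[0.1652 -0.0085; -0.0085 0.9774]  K=[-0.9888 0.1179; -0.1605 0.8236]  nu=[-0.5132, -1.9875]  x^+=[-1.5136, -3.7845]  P^+=[0.5898 0.0282; 0.0282 0.3506]
step 2: x^-=[-2.1192, -3.7845]  P^-=[0.8278 0.0933; 0.0933 0.5806]  H_jac=[-0.5213 0.0000; 0.0000 -0.5995]  S=[0.3550 0.0472; 0.0472 0.5487]  K=[-1.2161 0.0026; -0.0533 -0.6298]  nu=[1.9134, 2.6404]  x^+=[-4.4392, -5.5494]  P^+=[0.3032 0.0350; 0.0350 0.3588]
step 3: x^-=[-5.3271, -5.5494]  P^-=[0.5436 0.1015; 0.1015 0.5888]  H_jac=[0.5767 0.0000; 0.0000 -0.6697]  S=[0.3108 -0.0212; -0.0212 0.6040]  K=[1.0034 -0.0773; 0.1441 -0.6477]  nu=[-0.6969, -1.7427]  x^+=[-5.8917, -4.5212]  P^+=[0.2238 0.0123; 0.0123 0.3250]

x_post = [-5.8917, -4.5212]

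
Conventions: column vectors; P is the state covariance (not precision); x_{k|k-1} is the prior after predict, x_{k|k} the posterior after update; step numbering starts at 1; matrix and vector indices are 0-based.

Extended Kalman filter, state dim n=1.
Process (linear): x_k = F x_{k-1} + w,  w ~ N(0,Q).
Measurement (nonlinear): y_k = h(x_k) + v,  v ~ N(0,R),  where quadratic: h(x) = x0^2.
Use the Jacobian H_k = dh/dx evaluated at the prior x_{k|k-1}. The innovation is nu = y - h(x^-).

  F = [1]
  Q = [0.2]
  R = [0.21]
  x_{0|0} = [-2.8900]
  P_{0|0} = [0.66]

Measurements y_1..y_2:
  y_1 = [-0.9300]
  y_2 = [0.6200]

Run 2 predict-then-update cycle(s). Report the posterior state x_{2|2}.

step 1: x^-=[-2.8900]  P^-=[0.8600]  H_jac=[-5.7800]  S=[28.9412]  K=[-0.1718]  nu=[-9.2821]  x^+=[-1.2958]  P^+=[0.0062]
step 2: x^-=[-1.2958]  P^-=[0.2062]  H_jac=[-2.5915]  S=[1.5951]  K=[-0.3351]  nu=[-1.0590]  x^+=[-0.9409]  P^+=[0.0272]

x_post = [-0.9409]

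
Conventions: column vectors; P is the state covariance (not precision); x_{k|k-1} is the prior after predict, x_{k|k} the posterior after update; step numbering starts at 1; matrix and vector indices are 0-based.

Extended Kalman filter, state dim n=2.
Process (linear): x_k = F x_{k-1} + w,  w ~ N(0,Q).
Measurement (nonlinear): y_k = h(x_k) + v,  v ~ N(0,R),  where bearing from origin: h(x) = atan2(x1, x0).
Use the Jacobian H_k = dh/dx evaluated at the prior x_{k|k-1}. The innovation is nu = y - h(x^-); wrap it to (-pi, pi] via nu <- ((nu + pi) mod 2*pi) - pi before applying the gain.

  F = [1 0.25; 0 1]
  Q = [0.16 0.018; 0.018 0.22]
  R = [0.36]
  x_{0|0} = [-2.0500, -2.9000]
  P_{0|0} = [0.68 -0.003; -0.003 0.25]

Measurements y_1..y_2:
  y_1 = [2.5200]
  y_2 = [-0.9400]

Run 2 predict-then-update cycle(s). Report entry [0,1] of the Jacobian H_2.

H_jac[0,1] = -0.1743

step 1: x^-=[-2.7750, -2.9000]  P^-=[0.8541 0.0775; 0.0775 0.4700]  H_jac=[0.1800 -0.1722]  S=[0.3968]  K=[0.3538; -0.1689]  nu=[-1.4290]  x^+=[-3.2806, -2.6587]  P^+=[0.8045 0.1012; 0.1012 0.4587]
step 2: x^-=[-3.9453, -2.6587]  P^-=[1.0437 0.2339; 0.2339 0.6787]  H_jac=[0.1175 -0.1743]  S=[0.3854]  K=[0.2123; -0.2356]  nu=[1.6086]  x^+=[-3.6038, -3.0378]  P^+=[1.0263 0.2532; 0.2532 0.6573]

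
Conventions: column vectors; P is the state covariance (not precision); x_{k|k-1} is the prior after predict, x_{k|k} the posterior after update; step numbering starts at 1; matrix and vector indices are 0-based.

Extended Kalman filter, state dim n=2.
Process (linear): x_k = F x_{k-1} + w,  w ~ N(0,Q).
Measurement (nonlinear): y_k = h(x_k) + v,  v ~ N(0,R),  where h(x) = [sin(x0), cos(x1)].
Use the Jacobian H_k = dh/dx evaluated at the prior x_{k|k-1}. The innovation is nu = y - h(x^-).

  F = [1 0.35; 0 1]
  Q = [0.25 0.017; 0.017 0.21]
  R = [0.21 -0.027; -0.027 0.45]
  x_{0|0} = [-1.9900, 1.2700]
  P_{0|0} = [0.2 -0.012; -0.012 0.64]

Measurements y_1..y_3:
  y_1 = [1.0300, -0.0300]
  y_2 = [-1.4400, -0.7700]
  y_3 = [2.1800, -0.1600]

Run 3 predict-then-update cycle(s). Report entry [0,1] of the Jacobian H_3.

H_jac[0,1] = 0.0000

step 1: x^-=[-1.5455, 1.2700]  P^-=[0.5200 0.2290; 0.2290 0.8500]  H_jac=[0.0253 0.0000; 0.0000 -0.9551]  S=[0.2103 -0.0325; -0.0325 1.2254]  K=[0.0351 -0.1776; -0.0752 -0.6645]  nu=[2.0297, -0.3263]  x^+=[-1.4164, 1.3341]  P^+=[0.4807 0.0846; 0.0846 0.3110]
step 2: x^-=[-0.9495, 1.3341]  P^-=[0.8281 0.2105; 0.2105 0.5210]  H_jac=[0.5821 0.0000; 0.0000 -0.9721]  S=[0.4906 -0.1461; -0.1461 0.9423]  K=[0.9623 -0.0679; 0.0940 -0.5229]  nu=[-0.6269, -1.0045]  x^+=[-1.4845, 1.8004]  P^+=[0.3503 0.0582; 0.0582 0.2446]
step 3: x^-=[-0.8544, 1.8004]  P^-=[0.6710 0.1608; 0.1608 0.4546]  H_jac=[0.6567 0.0000; 0.0000 -0.9738]  S=[0.4994 -0.1298; -0.1298 0.8811]  K=[0.8695 -0.0496; 0.0841 -0.4901]  nu=[2.9341, 0.0675]  x^+=[1.6935, 2.0139]  P^+=[0.2801 0.0470; 0.0470 0.2288]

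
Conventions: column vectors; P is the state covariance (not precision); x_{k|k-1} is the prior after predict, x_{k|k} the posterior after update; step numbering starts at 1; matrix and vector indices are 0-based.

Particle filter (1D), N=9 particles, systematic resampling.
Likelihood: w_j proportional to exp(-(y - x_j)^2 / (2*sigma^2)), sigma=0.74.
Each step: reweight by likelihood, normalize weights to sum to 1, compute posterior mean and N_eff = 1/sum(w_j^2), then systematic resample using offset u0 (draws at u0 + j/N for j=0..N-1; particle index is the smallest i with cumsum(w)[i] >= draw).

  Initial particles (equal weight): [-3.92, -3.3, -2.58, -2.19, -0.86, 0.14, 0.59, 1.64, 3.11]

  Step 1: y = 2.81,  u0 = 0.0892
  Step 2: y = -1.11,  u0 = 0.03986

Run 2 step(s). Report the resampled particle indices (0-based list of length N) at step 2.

resampled_idx = [0, 0, 0, 0, 0, 1, 1, 1, 1]

step 1: w=[0.0000, 0.0000, 0.0000, 0.0000, 0.0000, 0.0012, 0.0091, 0.2348, 0.7549]  mean=2.7382  Neff=1.5999  idx=[7, 7, 8, 8, 8, 8, 8, 8, 8]
step 2: w=[0.4998, 0.4998, 0.0000, 0.0000, 0.0000, 0.0000, 0.0000, 0.0000, 0.0000]  mean=1.6404  Neff=2.0012  idx=[0, 0, 0, 0, 0, 1, 1, 1, 1]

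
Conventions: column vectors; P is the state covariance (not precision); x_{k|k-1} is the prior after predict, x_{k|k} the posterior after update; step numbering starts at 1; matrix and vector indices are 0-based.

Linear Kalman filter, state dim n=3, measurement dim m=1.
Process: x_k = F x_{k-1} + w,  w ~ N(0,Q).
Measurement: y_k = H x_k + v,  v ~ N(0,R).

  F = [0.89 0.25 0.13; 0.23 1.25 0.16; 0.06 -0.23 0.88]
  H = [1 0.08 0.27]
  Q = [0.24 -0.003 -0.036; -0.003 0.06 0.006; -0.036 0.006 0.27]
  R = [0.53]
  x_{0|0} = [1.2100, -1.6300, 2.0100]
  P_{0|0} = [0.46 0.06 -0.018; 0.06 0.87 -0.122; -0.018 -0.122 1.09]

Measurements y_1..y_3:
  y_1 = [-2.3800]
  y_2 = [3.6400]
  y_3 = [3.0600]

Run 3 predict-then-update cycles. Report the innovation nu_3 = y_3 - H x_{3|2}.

innov = [1.6088]

step 1: x^-=[0.9307, -1.4376, 2.2163]  P^-=[0.6918 0.4281 0.0144; 0.4281 1.4560 -0.2165; 0.0144 -0.2165 1.2076]  S=[1.3861]  K=[0.5266; 0.3507; 0.2331]  nu=[-3.7941]  x^+=[-1.0673, -2.7683, 1.3317]  P^+=[0.3074 0.1721 -0.1558; 0.1721 1.2855 -0.3298; -0.1558 -0.3298 1.1323]
step 2: x^-=[-1.4689, -3.4928, 1.7446]  P^-=[0.6021 0.5929 -0.1825; 0.5929 2.0694 -0.5798; -0.1825 -0.5798 1.3283]  S=[1.2134]  K=[0.4947; 0.4961; 0.1069]  nu=[4.9172]  x^+=[0.9635, -1.0535, 2.2703]  P^+=[0.3052 0.2952 -0.2467; 0.2952 1.7708 -0.6442; -0.2467 -0.6442 1.3144]
step 3: x^-=[0.8893, -0.7320, 2.2979]  P^-=[0.6470 0.8126 -0.3447; 0.8126 2.7706 -1.0445; -0.3447 -1.0445 1.6092]  S=[1.2108]  K=[0.5112; 0.6213; 0.0051]  nu=[1.6088]  x^+=[1.7117, 0.2675, 2.3062]  P^+=[0.3306 0.4281 -0.3479; 0.4281 2.3032 -1.0483; -0.3479 -1.0483 1.6092]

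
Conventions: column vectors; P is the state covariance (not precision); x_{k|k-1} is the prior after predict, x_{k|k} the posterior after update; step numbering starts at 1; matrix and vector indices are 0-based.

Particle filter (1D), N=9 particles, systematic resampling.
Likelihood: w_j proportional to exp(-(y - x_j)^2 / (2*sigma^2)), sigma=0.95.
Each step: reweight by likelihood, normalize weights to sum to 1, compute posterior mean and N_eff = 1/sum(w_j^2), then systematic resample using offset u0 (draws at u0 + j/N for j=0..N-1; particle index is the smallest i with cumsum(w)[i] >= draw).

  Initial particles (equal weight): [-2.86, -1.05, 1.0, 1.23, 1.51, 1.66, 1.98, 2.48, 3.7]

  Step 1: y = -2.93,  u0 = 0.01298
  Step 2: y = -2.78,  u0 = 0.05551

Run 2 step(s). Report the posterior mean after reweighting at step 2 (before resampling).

step 1: w=[0.8758, 0.1239, 0.0002, 0.0001, 0.0000, 0.0000, 0.0000, 0.0000, 0.0000]  mean=-2.6347  Neff=1.2781  idx=[0, 0, 0, 0, 0, 0, 0, 0, 1]
step 2: w=[0.1221, 0.1221, 0.1221, 0.1221, 0.1221, 0.1221, 0.1221, 0.1221, 0.0233]  mean=-2.8178  Neff=8.3488  idx=[0, 1, 2, 3, 4, 5, 5, 6, 7]

post_mean = -2.8178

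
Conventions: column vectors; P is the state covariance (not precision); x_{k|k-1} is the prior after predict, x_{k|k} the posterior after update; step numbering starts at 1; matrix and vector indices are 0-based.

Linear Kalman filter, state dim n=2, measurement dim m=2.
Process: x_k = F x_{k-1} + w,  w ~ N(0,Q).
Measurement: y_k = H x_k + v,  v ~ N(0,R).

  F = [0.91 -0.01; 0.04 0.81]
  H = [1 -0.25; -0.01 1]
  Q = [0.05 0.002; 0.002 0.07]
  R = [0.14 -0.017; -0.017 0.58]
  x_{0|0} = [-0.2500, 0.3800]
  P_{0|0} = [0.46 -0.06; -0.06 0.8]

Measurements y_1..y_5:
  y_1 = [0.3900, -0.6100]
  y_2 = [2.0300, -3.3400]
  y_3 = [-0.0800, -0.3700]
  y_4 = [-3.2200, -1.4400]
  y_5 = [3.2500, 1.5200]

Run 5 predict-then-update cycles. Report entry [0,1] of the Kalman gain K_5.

step 1: x^-=[-0.2313, 0.2978]  P^-=[0.4321 -0.0319; -0.0319 0.5917]  S=[0.6251 -0.2013; -0.2013 1.1724]  K=[0.7347 0.0952; -0.1325 0.4822]  nu=[0.6958, -0.9101]  x^+=[0.1932, -0.2333]  P^+=[0.1122 0.0439; 0.0439 0.2824]
step 2: x^-=[0.1782, -0.1812]  P^-=[0.1421 0.0361; 0.0361 0.2583]  S=[0.2802 -0.0468; -0.0468 0.8376]  K=[0.4865 0.0686; -0.0506 0.3051]  nu=[1.8065, -3.1570]  x^+=[0.8405, -1.2360]  P^+=[0.0750 0.0323; 0.0323 0.1782]
step 3: x^-=[0.7772, -0.9675]  P^-=[0.1115 0.0271; 0.0271 0.1891]  S=[0.2498 -0.0383; -0.0383 0.7686]  K=[0.4278 0.0551; -0.0436 0.2435]  nu=[-1.0991, 0.6053]  x^+=[0.3403, -0.7722]  P^+=[0.0653 0.0253; 0.0253 0.1422]
step 4: x^-=[0.3174, -0.6118]  P^-=[0.1036 0.0219; 0.0219 0.1651]  S=[0.2430 -0.0374; -0.0374 0.7446]  K=[0.4114 0.0486; -0.0461 0.2191]  nu=[-3.6904, -0.8250]  x^+=[-1.2409, -0.6224]  P^+=[0.0622 0.0218; 0.0218 0.1281]
step 5: x^-=[-1.1230, -0.5537]  P^-=[0.1011 0.0193; 0.0193 0.1555]  S=[0.2412 -0.0375; -0.0375 0.7352]  K=[0.4064 0.0456; -0.0486 0.2088]  nu=[4.2346, 2.0625]  x^+=[0.6921, -0.3290]  P^+=[0.0612 0.0202; 0.0202 0.1221]

K[0,1] = 0.0456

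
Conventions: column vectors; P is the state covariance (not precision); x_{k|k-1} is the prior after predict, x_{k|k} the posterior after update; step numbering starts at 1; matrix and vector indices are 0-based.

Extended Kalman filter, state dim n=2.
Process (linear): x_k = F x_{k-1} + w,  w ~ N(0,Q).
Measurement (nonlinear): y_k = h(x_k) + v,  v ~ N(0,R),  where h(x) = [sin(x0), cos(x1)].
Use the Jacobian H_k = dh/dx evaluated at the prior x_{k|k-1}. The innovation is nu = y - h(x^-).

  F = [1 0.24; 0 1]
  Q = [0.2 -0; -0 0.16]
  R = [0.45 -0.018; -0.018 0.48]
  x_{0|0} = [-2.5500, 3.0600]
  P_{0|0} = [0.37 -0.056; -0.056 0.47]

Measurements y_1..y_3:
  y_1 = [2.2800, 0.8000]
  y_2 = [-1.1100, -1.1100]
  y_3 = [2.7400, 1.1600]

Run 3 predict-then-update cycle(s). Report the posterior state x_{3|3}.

x_post = [0.3359, 2.5801]

step 1: x^-=[-1.8156, 3.0600]  P^-=[0.5702 0.0568; 0.0568 0.6300]  H_jac=[-0.2424 0.0000; 0.0000 -0.0815]  S=[0.4835 -0.0169; -0.0169 0.4842]  K=[-0.2865 -0.0195; -0.0322 -0.1072]  nu=[3.2502, 1.7967]  x^+=[-2.7819, 2.7627]  P^+=[0.5305 0.0519; 0.0519 0.6241]
step 2: x^-=[-2.1189, 2.7627]  P^-=[0.7913 0.2016; 0.2016 0.7841]  H_jac=[-0.5210 0.0000; 0.0000 -0.3698]  S=[0.6648 0.0209; 0.0209 0.5872]  K=[-0.6169 -0.1051; -0.1427 -0.4887]  nu=[-0.2565, -0.1809]  x^+=[-1.9416, 2.8878]  P^+=[0.5291 0.1063; 0.1063 0.6273]
step 3: x^-=[-1.2486, 2.8878]  P^-=[0.8163 0.2569; 0.2569 0.7873]  H_jac=[0.3167 0.0000; 0.0000 -0.2511]  S=[0.5319 -0.0384; -0.0384 0.5296]  K=[0.4798 -0.0870; 0.1267 -0.3641]  nu=[3.6885, 2.1280]  x^+=[0.3359, 2.5801]  P^+=[0.6867 0.2007; 0.2007 0.7051]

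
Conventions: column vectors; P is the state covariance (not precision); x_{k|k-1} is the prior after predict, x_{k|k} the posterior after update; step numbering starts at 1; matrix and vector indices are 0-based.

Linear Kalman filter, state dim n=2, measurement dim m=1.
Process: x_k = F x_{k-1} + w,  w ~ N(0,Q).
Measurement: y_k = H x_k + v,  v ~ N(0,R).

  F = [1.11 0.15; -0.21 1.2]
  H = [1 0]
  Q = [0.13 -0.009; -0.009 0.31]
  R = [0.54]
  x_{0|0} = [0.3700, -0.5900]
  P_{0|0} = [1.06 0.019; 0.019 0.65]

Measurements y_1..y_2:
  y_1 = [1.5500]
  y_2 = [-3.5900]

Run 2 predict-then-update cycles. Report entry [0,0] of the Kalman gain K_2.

K[0,0] = 0.5400

step 1: x^-=[0.3222, -0.7857]  P^-=[1.4570 -0.1144; -0.1144 1.2832]  S=[1.9970]  K=[0.7296; -0.0573]  nu=[1.2278]  x^+=[1.2180, -0.8560]  P^+=[0.3940 -0.0309; -0.0309 1.2766]
step 2: x^-=[1.2236, -1.2830]  P^-=[0.6338 0.0887; 0.0887 2.1813]  S=[1.1738]  K=[0.5400; 0.0756]  nu=[-4.8136]  x^+=[-1.3756, -1.6469]  P^+=[0.2916 0.0408; 0.0408 2.1746]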